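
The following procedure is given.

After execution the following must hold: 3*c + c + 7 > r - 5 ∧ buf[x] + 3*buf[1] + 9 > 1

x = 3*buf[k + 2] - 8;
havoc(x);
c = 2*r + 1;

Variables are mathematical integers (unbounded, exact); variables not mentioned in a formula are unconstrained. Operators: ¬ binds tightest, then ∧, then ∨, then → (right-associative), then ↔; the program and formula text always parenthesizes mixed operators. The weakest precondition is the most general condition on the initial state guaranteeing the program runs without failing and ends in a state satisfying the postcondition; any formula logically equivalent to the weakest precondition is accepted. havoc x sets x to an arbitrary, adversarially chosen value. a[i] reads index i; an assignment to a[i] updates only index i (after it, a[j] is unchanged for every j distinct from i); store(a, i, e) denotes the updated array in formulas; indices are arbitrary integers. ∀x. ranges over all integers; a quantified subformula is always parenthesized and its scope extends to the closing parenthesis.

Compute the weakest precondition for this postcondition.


Working backward. After the program, the postcondition 3*c + c + 7 > r - 5 ∧ buf[x] + 3*buf[1] + 9 > 1 must hold; in canonical form it is 4*c > r - 12 ∧ 3*buf[1] + buf[x] > -8.
Before c := 2*r + 1: 7*r > -16 ∧ 3*buf[1] + buf[x] > -8
Before havoc x: ∀x_1. (7*r > -16 ∧ 3*buf[1] + buf[x_1] > -8)
Before x := 3*buf[k + 2] - 8: ∀x_1. (7*r > -16 ∧ 3*buf[1] + buf[x_1] > -8)
Answer: WP = ∀x_1. (7*r > -16 ∧ 3*buf[1] + buf[x_1] > -8)


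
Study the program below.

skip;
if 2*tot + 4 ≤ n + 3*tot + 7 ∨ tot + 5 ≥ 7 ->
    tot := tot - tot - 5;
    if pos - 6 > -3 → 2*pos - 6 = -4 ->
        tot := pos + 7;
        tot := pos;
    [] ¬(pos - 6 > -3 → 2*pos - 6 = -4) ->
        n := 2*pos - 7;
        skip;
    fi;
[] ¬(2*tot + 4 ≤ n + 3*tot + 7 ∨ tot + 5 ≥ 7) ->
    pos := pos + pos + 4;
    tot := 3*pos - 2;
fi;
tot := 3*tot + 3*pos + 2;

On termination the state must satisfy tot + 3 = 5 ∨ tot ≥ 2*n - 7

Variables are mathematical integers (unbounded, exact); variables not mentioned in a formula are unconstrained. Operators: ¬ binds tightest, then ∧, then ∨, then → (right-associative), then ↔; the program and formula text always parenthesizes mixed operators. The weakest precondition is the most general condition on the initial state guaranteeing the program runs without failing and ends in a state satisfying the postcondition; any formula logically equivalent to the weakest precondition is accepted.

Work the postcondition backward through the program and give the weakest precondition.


Working backward. After the program, the postcondition tot + 3 = 5 ∨ tot ≥ 2*n - 7 must hold; in canonical form it is tot = 2 ∨ tot ≥ 2*n - 7.
Before tot := 3*tot + 3*pos + 2: 3*pos + 3*tot = 0 ∨ 3*pos + 3*tot ≥ 2*n - 9
Then branch requires ((pos > 3 → 2*pos = 2) → (6*pos = 0 ∨ 6*pos ≥ 2*n - 9)) ∧ ((¬(pos > 3 → 2*pos = 2)) → (3*pos = 15 ∨ pos ≤ 8)); else branch requires 24*pos = -42 ∨ 24*pos ≥ 2*n - 51.
Before the if: ((n + tot ≥ -3 ∨ tot ≥ 2) → (((pos > 3 → 2*pos = 2) → (6*pos = 0 ∨ 6*pos ≥ 2*n - 9)) ∧ ((¬(pos > 3 → 2*pos = 2)) → (3*pos = 15 ∨ pos ≤ 8)))) ∧ ((¬(n + tot ≥ -3 ∨ tot ≥ 2)) → (24*pos = -42 ∨ 24*pos ≥ 2*n - 51))
Before skip: ((n + tot ≥ -3 ∨ tot ≥ 2) → (((pos > 3 → 2*pos = 2) → (6*pos = 0 ∨ 6*pos ≥ 2*n - 9)) ∧ ((¬(pos > 3 → 2*pos = 2)) → (3*pos = 15 ∨ pos ≤ 8)))) ∧ ((¬(n + tot ≥ -3 ∨ tot ≥ 2)) → (24*pos = -42 ∨ 24*pos ≥ 2*n - 51))
Answer: WP = ((n + tot ≥ -3 ∨ tot ≥ 2) → (((pos > 3 → 2*pos = 2) → (6*pos = 0 ∨ 6*pos ≥ 2*n - 9)) ∧ ((¬(pos > 3 → 2*pos = 2)) → (3*pos = 15 ∨ pos ≤ 8)))) ∧ ((¬(n + tot ≥ -3 ∨ tot ≥ 2)) → (24*pos = -42 ∨ 24*pos ≥ 2*n - 51))


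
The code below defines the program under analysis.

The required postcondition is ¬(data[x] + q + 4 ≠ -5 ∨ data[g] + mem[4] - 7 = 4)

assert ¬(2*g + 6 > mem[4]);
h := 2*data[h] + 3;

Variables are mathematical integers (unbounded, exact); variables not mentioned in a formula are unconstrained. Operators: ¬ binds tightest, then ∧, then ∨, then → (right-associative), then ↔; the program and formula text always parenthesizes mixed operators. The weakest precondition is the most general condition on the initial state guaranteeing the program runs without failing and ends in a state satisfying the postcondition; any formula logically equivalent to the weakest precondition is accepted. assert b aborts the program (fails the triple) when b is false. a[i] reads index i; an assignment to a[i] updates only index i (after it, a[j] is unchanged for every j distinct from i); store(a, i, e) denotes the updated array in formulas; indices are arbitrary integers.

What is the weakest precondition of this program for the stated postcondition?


Working backward. After the program, the postcondition ¬(data[x] + q + 4 ≠ -5 ∨ data[g] + mem[4] - 7 = 4) must hold; in canonical form it is ¬(data[x] + q ≠ -9 ∨ data[g] + mem[4] = 11).
Before h := 2*data[h] + 3: ¬(data[x] + q ≠ -9 ∨ data[g] + mem[4] = 11)
Before assert ¬(2*g + 6 > mem[4]): (¬(2*g > mem[4] - 6)) ∧ (¬(data[x] + q ≠ -9 ∨ data[g] + mem[4] = 11))
Answer: WP = (¬(2*g > mem[4] - 6)) ∧ (¬(data[x] + q ≠ -9 ∨ data[g] + mem[4] = 11))


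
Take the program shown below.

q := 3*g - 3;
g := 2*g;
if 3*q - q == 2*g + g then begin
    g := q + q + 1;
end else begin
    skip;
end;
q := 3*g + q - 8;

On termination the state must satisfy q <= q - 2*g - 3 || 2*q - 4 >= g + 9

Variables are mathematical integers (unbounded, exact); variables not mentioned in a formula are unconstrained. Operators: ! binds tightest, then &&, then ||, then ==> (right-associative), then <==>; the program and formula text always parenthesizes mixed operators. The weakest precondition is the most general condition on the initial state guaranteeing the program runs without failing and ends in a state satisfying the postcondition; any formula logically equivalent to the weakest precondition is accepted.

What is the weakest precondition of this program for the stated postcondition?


Working backward. After the program, the postcondition q <= q - 2*g - 3 || 2*q - 4 >= g + 9 must hold; in canonical form it is 2*g <= -3 || 2*q >= g + 13.
Before q := 3*g + q - 8: 2*g <= -3 || 5*g + 2*q >= 29
Then branch requires 4*q <= -5 || 12*q >= 24; else branch requires 2*g <= -3 || 5*g + 2*q >= 29.
Before the if: (2*q == 3*g ==> (4*q <= -5 || 12*q >= 24)) && ((!(2*q == 3*g)) ==> (2*g <= -3 || 5*g + 2*q >= 29))
Before g := 2*g: (2*q == 6*g ==> (4*q <= -5 || 12*q >= 24)) && ((!(2*q == 6*g)) ==> (4*g <= -3 || 10*g + 2*q >= 29))
Before q := 3*g - 3: 4*g <= -3 || 16*g >= 35
Answer: WP = 4*g <= -3 || 16*g >= 35


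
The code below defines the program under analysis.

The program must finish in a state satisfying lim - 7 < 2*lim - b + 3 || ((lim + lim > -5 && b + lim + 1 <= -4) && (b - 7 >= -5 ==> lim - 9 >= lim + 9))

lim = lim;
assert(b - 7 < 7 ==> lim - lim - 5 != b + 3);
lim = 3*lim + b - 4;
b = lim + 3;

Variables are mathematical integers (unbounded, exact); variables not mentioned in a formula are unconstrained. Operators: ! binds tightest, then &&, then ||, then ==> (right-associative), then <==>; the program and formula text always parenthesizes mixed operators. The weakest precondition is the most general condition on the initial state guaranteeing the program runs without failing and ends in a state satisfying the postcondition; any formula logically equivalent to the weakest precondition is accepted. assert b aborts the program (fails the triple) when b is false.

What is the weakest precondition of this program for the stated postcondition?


Working backward. After the program, the postcondition lim - 7 < 2*lim - b + 3 || ((lim + lim > -5 && b + lim + 1 <= -4) && (b - 7 >= -5 ==> lim - 9 >= lim + 9)) must hold; in canonical form it is b < lim + 10 || (2*lim > -5 && b + lim <= -5 && (!(b >= 2))).
Before b := lim + 3: true
Before lim := 3*lim + b - 4: true
Before assert b - 7 < 7 ==> lim - lim - 5 != b + 3: b < 14 ==> b != -8
Before lim := lim: b < 14 ==> b != -8
Answer: WP = b < 14 ==> b != -8


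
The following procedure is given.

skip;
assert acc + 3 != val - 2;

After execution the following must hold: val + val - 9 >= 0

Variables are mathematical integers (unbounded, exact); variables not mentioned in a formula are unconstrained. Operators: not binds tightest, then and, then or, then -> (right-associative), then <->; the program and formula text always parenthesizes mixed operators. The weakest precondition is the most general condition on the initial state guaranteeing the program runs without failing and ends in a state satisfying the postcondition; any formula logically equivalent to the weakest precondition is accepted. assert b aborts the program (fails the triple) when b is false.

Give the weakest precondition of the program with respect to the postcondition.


Working backward. After the program, the postcondition val + val - 9 >= 0 must hold; in canonical form it is 2*val >= 9.
Before assert acc + 3 != val - 2: acc != val - 5 and 2*val >= 9
Before skip: acc != val - 5 and 2*val >= 9
Answer: WP = acc != val - 5 and 2*val >= 9


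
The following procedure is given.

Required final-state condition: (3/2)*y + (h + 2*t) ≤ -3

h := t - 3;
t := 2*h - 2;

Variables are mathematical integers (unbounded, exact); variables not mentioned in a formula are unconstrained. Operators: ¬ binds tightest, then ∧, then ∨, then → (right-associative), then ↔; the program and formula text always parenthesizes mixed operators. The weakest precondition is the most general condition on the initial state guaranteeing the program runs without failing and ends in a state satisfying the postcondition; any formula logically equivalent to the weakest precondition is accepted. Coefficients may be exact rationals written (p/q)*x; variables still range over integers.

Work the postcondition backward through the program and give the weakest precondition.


Working backward. After the program, the postcondition (3/2)*y + (h + 2*t) ≤ -3 must hold; in canonical form it is h + 2*t + (3/2)*y ≤ -3.
Before t := 2*h - 2: 5*h + (3/2)*y ≤ 1
Before h := t - 3: 5*t + (3/2)*y ≤ 16
Answer: WP = 5*t + (3/2)*y ≤ 16


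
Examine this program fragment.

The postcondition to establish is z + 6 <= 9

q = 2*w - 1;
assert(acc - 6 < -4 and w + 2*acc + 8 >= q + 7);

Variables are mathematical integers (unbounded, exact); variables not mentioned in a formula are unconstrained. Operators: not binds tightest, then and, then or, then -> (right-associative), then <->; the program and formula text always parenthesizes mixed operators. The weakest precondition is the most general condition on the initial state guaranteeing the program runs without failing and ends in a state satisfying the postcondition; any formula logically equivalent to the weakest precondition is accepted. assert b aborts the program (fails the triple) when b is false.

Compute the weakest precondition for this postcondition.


Working backward. After the program, the postcondition z + 6 <= 9 must hold; in canonical form it is z <= 3.
Before assert acc - 6 < -4 and w + 2*acc + 8 >= q + 7: acc < 2 and 2*acc + w >= q - 1 and z <= 3
Before q := 2*w - 1: acc < 2 and 2*acc >= w - 2 and z <= 3
Answer: WP = acc < 2 and 2*acc >= w - 2 and z <= 3


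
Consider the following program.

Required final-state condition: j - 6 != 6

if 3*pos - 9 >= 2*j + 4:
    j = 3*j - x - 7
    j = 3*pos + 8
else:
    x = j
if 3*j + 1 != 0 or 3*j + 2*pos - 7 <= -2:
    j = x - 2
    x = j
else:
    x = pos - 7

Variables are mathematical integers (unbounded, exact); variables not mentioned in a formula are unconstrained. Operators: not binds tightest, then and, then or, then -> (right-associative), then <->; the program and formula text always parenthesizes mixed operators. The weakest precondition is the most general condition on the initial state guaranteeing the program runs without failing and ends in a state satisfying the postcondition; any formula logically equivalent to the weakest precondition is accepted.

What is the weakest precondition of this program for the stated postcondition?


Working backward. After the program, the postcondition j - 6 != 6 must hold; in canonical form it is j != 12.
Then branch requires x != 14; else branch requires j != 12.
Before the if: ((3*j != -1 or 3*j + 2*pos <= 5) -> x != 14) and ((not (3*j != -1 or 3*j + 2*pos <= 5)) -> j != 12)
Then branch requires ((9*pos != -25 or 11*pos <= -19) -> x != 14) and ((not (9*pos != -25 or 11*pos <= -19)) -> 3*pos != 4); else branch requires ((3*j != -1 or 3*j + 2*pos <= 5) -> j != 14) and ((not (3*j != -1 or 3*j + 2*pos <= 5)) -> j != 12).
Before the if: (3*pos >= 2*j + 13 -> (((9*pos != -25 or 11*pos <= -19) -> x != 14) and ((not (9*pos != -25 or 11*pos <= -19)) -> 3*pos != 4))) and ((not (3*pos >= 2*j + 13)) -> (((3*j != -1 or 3*j + 2*pos <= 5) -> j != 14) and ((not (3*j != -1 or 3*j + 2*pos <= 5)) -> j != 12)))
Answer: WP = (3*pos >= 2*j + 13 -> (((9*pos != -25 or 11*pos <= -19) -> x != 14) and ((not (9*pos != -25 or 11*pos <= -19)) -> 3*pos != 4))) and ((not (3*pos >= 2*j + 13)) -> (((3*j != -1 or 3*j + 2*pos <= 5) -> j != 14) and ((not (3*j != -1 or 3*j + 2*pos <= 5)) -> j != 12)))


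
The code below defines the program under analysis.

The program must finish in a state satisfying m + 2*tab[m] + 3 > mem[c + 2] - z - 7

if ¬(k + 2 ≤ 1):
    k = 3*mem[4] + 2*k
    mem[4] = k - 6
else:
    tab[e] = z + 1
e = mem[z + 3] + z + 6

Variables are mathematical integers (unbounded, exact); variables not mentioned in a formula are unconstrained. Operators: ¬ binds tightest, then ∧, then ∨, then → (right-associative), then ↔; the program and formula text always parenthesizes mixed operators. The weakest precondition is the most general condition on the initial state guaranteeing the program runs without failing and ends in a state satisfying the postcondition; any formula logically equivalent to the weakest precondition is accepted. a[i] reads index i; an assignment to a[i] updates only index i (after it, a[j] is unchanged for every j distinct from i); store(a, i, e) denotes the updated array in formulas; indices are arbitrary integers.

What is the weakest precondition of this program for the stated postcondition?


Working backward. After the program, the postcondition m + 2*tab[m] + 3 > mem[c + 2] - z - 7 must hold; in canonical form it is 2*tab[m] + m + z > mem[c + 2] - 10.
Before e := mem[z + 3] + z + 6: 2*tab[m] + m + z > mem[c + 2] - 10
Then branch requires 2*tab[m] + m + z > store(mem, 4, 3*mem[4] + 2*k - 6)[c + 2] - 10; else branch requires 2*store(tab, e, z + 1)[m] + m + z > mem[c + 2] - 10.
Before the if: ((¬(k ≤ -1)) → 2*tab[m] + m + z > store(mem, 4, 3*mem[4] + 2*k - 6)[c + 2] - 10) ∧ (k ≤ -1 → 2*store(tab, e, z + 1)[m] + m + z > mem[c + 2] - 10)
Answer: WP = ((¬(k ≤ -1)) → 2*tab[m] + m + z > store(mem, 4, 3*mem[4] + 2*k - 6)[c + 2] - 10) ∧ (k ≤ -1 → 2*store(tab, e, z + 1)[m] + m + z > mem[c + 2] - 10)


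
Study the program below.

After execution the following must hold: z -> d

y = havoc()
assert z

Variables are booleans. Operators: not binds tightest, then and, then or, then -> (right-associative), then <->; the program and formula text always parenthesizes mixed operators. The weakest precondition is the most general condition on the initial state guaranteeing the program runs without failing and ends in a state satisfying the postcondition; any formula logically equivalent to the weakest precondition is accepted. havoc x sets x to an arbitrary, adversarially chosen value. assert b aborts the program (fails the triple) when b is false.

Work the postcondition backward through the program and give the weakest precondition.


Working backward. After the program, z -> d must hold.
Before assert z: z and (z -> d)
Before havoc y: z and (z -> d)
Answer: WP = z and (z -> d)


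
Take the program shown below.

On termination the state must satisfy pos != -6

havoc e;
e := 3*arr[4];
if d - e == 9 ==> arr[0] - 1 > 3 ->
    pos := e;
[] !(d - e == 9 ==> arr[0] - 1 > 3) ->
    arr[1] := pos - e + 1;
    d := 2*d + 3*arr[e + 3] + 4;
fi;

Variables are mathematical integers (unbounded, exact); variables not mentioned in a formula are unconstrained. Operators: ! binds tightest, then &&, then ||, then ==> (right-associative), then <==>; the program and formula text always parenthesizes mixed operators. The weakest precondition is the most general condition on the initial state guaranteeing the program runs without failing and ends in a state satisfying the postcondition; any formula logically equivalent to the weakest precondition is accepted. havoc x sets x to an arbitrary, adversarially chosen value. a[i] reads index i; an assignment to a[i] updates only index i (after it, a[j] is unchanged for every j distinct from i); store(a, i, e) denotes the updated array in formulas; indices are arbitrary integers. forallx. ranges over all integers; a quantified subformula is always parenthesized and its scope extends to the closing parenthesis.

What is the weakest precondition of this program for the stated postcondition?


Working backward. After the program, pos != -6 must hold.
Then branch requires e != -6; else branch requires pos != -6.
Before the if: ((d == e + 9 ==> arr[0] > 4) ==> e != -6) && ((!(d == e + 9 ==> arr[0] > 4)) ==> pos != -6)
Before e := 3*arr[4]: ((d == 3*arr[4] + 9 ==> arr[0] > 4) ==> 3*arr[4] != -6) && ((!(d == 3*arr[4] + 9 ==> arr[0] > 4)) ==> pos != -6)
Before havoc e: ((d == 3*arr[4] + 9 ==> arr[0] > 4) ==> 3*arr[4] != -6) && ((!(d == 3*arr[4] + 9 ==> arr[0] > 4)) ==> pos != -6)
Answer: WP = ((d == 3*arr[4] + 9 ==> arr[0] > 4) ==> 3*arr[4] != -6) && ((!(d == 3*arr[4] + 9 ==> arr[0] > 4)) ==> pos != -6)


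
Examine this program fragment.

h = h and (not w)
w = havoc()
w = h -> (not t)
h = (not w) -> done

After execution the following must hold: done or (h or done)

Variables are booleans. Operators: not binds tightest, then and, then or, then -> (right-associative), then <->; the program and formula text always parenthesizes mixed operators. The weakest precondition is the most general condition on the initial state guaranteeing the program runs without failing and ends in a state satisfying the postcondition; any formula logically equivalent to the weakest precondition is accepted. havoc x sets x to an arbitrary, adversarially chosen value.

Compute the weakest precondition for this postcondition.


Working backward. After the program, the postcondition done or (h or done) must hold; in canonical form it is done or h.
Before h := (not w) -> done: done or ((not w) -> done)
Before w := h -> (not t): done or ((not (h -> (not t))) -> done)
Before havoc w: done or ((not (h -> (not t))) -> done)
Before h := h and (not w): done or ((not ((h and (not w)) -> (not t))) -> done)
Answer: WP = done or ((not ((h and (not w)) -> (not t))) -> done)


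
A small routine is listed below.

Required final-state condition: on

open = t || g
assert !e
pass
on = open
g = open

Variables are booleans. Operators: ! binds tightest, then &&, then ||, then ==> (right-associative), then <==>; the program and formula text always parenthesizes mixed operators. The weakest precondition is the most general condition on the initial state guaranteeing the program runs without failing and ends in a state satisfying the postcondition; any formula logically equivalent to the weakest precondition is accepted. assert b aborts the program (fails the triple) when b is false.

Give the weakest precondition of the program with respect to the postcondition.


Working backward. After the program, on must hold.
Before g := open: on
Before on := open: open
Before skip: open
Before assert !e: (!e) && open
Before open := t || g: (!e) && (t || g)
Answer: WP = (!e) && (t || g)


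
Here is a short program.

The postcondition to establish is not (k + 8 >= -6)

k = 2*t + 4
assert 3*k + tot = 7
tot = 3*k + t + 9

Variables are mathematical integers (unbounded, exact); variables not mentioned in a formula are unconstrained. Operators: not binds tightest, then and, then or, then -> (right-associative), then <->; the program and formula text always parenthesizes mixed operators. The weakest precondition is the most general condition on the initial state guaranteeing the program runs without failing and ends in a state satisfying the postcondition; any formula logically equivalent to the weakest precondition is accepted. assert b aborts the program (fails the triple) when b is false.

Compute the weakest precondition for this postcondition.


Working backward. After the program, the postcondition not (k + 8 >= -6) must hold; in canonical form it is not (k >= -14).
Before tot := 3*k + t + 9: not (k >= -14)
Before assert 3*k + tot = 7: 3*k + tot = 7 and (not (k >= -14))
Before k := 2*t + 4: 6*t + tot = -5 and (not (2*t >= -18))
Answer: WP = 6*t + tot = -5 and (not (2*t >= -18))


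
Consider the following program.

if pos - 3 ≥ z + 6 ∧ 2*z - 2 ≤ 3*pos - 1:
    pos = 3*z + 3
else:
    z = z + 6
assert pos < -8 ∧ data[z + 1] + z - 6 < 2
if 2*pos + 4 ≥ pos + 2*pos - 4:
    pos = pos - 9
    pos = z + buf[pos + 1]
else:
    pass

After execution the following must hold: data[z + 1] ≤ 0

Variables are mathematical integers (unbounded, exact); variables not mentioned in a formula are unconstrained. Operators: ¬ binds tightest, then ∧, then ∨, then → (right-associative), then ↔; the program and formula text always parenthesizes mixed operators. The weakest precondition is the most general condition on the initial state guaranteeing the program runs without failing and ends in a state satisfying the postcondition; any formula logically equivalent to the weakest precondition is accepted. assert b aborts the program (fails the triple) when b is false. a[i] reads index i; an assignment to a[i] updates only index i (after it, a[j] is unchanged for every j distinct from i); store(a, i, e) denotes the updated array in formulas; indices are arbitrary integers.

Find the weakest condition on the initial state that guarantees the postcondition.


Working backward. After the program, data[z + 1] ≤ 0 must hold.
Then branch requires data[z + 1] ≤ 0; else branch requires data[z + 1] ≤ 0.
Before the if: (pos ≤ 8 → data[z + 1] ≤ 0) ∧ ((¬(pos ≤ 8)) → data[z + 1] ≤ 0)
Before assert pos < -8 ∧ data[z + 1] + z - 6 < 2: pos < -8 ∧ data[z + 1] + z < 8 ∧ (pos ≤ 8 → data[z + 1] ≤ 0) ∧ ((¬(pos ≤ 8)) → data[z + 1] ≤ 0)
Then branch requires 3*z < -11 ∧ data[z + 1] + z < 8 ∧ (3*z ≤ 5 → data[z + 1] ≤ 0) ∧ ((¬(3*z ≤ 5)) → data[z + 1] ≤ 0); else branch requires pos < -8 ∧ data[z + 7] + z < 2 ∧ (pos ≤ 8 → data[z + 7] ≤ 0) ∧ ((¬(pos ≤ 8)) → data[z + 7] ≤ 0).
Before the if: ((pos ≥ z + 9 ∧ 2*z ≤ 3*pos + 1) → (3*z < -11 ∧ data[z + 1] + z < 8 ∧ (3*z ≤ 5 → data[z + 1] ≤ 0) ∧ ((¬(3*z ≤ 5)) → data[z + 1] ≤ 0))) ∧ ((¬(pos ≥ z + 9 ∧ 2*z ≤ 3*pos + 1)) → (pos < -8 ∧ data[z + 7] + z < 2 ∧ (pos ≤ 8 → data[z + 7] ≤ 0) ∧ ((¬(pos ≤ 8)) → data[z + 7] ≤ 0)))
Answer: WP = ((pos ≥ z + 9 ∧ 2*z ≤ 3*pos + 1) → (3*z < -11 ∧ data[z + 1] + z < 8 ∧ (3*z ≤ 5 → data[z + 1] ≤ 0) ∧ ((¬(3*z ≤ 5)) → data[z + 1] ≤ 0))) ∧ ((¬(pos ≥ z + 9 ∧ 2*z ≤ 3*pos + 1)) → (pos < -8 ∧ data[z + 7] + z < 2 ∧ (pos ≤ 8 → data[z + 7] ≤ 0) ∧ ((¬(pos ≤ 8)) → data[z + 7] ≤ 0)))


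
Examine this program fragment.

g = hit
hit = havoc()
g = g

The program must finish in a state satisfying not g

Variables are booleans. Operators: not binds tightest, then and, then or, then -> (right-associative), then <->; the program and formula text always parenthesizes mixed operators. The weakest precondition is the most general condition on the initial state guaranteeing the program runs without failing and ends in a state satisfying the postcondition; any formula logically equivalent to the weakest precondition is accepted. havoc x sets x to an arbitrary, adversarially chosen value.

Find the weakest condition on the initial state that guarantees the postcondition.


Working backward. After the program, not g must hold.
Before g := g: not g
Before havoc hit: not g
Before g := hit: not hit
Answer: WP = not hit


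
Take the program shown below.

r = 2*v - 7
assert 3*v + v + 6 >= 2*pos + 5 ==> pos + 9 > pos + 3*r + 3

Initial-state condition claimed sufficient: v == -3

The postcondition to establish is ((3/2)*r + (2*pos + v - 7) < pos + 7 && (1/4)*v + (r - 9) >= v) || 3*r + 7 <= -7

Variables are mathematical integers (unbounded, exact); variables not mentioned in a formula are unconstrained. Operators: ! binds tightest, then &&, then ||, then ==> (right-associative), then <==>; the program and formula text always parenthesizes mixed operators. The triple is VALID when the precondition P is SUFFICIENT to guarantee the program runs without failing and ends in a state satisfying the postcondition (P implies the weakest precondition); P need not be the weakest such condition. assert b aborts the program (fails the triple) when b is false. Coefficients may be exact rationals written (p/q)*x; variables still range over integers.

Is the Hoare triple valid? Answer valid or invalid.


Working backward. After the program, the postcondition ((3/2)*r + (2*pos + v - 7) < pos + 7 && (1/4)*v + (r - 9) >= v) || 3*r + 7 <= -7 must hold; in canonical form it is (pos + (3/2)*r + v < 14 && r >= (3/4)*v + 9) || 3*r <= -14.
Before assert 3*v + v + 6 >= 2*pos + 5 ==> pos + 9 > pos + 3*r + 3: (4*v >= 2*pos - 1 ==> 3*r < 6) && ((pos + (3/2)*r + v < 14 && r >= (3/4)*v + 9) || 3*r <= -14)
Before r := 2*v - 7: (4*v >= 2*pos - 1 ==> 6*v < 27) && ((pos + 4*v < 49/2 && (5/4)*v >= 16) || 6*v <= 7)
The weakest precondition is (4*v >= 2*pos - 1 ==> 6*v < 27) && ((pos + 4*v < 49/2 && (5/4)*v >= 16) || 6*v <= 7).
Check whether v == -3 implies it.
Every state satisfying the precondition satisfies the weakest precondition: the implication holds.
Answer: valid


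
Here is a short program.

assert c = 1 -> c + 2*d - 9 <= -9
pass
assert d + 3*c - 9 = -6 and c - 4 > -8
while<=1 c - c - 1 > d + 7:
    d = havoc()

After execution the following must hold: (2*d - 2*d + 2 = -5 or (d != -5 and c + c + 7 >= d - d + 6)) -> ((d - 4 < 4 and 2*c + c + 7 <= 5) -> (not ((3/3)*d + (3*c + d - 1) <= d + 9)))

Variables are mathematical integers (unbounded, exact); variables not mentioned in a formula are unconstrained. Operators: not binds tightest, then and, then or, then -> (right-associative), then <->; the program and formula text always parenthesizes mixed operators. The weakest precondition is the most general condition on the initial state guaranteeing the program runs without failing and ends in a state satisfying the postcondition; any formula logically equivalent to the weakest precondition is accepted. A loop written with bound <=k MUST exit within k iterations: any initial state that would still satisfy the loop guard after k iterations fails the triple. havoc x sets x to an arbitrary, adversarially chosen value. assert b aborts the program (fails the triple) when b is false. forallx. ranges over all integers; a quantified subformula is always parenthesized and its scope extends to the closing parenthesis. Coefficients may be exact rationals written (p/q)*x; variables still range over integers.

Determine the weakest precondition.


Working backward. After the program, the postcondition (2*d - 2*d + 2 = -5 or (d != -5 and c + c + 7 >= d - d + 6)) -> ((d - 4 < 4 and 2*c + c + 7 <= 5) -> (not ((3/3)*d + (3*c + d - 1) <= d + 9))) must hold; in canonical form it is (d != -5 and 2*c >= -1) -> ((d < 8 and 3*c <= -2) -> (not (3*c + d <= 10))).
Before the loop (bound <=1), unroll the exhaustion recursion (WP_0 = exit-now case; WP_j = one more guarded iteration, up to j = 1):
  WP_0: (not (d < -8)) and ((d != -5 and 2*c >= -1) -> ((d < 8 and 3*c <= -2) -> (not (3*c + d <= 10))))
  WP_1: (d < -8 -> (forall d_1. ((not (d_1 < -8)) and ((d_1 != -5 and 2*c >= -1) -> ((d_1 < 8 and 3*c <= -2) -> (not (3*c + d_1 <= 10))))))) and ((not (d < -8)) -> ((d != -5 and 2*c >= -1) -> ((d < 8 and 3*c <= -2) -> (not (3*c + d <= 10)))))
So before the loop: (d < -8 -> (forall d_1. ((not (d_1 < -8)) and ((d_1 != -5 and 2*c >= -1) -> ((d_1 < 8 and 3*c <= -2) -> (not (3*c + d_1 <= 10))))))) and ((not (d < -8)) -> ((d != -5 and 2*c >= -1) -> ((d < 8 and 3*c <= -2) -> (not (3*c + d <= 10)))))
Before assert d + 3*c - 9 = -6 and c - 4 > -8: 3*c + d = 3 and c > -4 and (d < -8 -> (forall d_1. ((not (d_1 < -8)) and ((d_1 != -5 and 2*c >= -1) -> ((d_1 < 8 and 3*c <= -2) -> (not (3*c + d_1 <= 10))))))) and ((not (d < -8)) -> ((d != -5 and 2*c >= -1) -> ((d < 8 and 3*c <= -2) -> (not (3*c + d <= 10)))))
Before skip: 3*c + d = 3 and c > -4 and (d < -8 -> (forall d_1. ((not (d_1 < -8)) and ((d_1 != -5 and 2*c >= -1) -> ((d_1 < 8 and 3*c <= -2) -> (not (3*c + d_1 <= 10))))))) and ((not (d < -8)) -> ((d != -5 and 2*c >= -1) -> ((d < 8 and 3*c <= -2) -> (not (3*c + d <= 10)))))
Before assert c = 1 -> c + 2*d - 9 <= -9: (c = 1 -> c + 2*d <= 0) and 3*c + d = 3 and c > -4 and (d < -8 -> (forall d_1. ((not (d_1 < -8)) and ((d_1 != -5 and 2*c >= -1) -> ((d_1 < 8 and 3*c <= -2) -> (not (3*c + d_1 <= 10))))))) and ((not (d < -8)) -> ((d != -5 and 2*c >= -1) -> ((d < 8 and 3*c <= -2) -> (not (3*c + d <= 10)))))
Answer: WP = (c = 1 -> c + 2*d <= 0) and 3*c + d = 3 and c > -4 and (d < -8 -> (forall d_1. ((not (d_1 < -8)) and ((d_1 != -5 and 2*c >= -1) -> ((d_1 < 8 and 3*c <= -2) -> (not (3*c + d_1 <= 10))))))) and ((not (d < -8)) -> ((d != -5 and 2*c >= -1) -> ((d < 8 and 3*c <= -2) -> (not (3*c + d <= 10)))))


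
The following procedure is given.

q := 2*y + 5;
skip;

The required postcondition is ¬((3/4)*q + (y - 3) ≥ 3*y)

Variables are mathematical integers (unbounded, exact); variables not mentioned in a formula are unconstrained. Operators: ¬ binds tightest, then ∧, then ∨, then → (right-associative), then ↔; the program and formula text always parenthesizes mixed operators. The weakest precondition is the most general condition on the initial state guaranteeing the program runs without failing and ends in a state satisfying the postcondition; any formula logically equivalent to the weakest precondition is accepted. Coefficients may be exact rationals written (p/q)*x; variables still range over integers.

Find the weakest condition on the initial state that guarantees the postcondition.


Working backward. After the program, the postcondition ¬((3/4)*q + (y - 3) ≥ 3*y) must hold; in canonical form it is ¬((3/4)*q ≥ 2*y + 3).
Before skip: ¬((3/4)*q ≥ 2*y + 3)
Before q := 2*y + 5: ¬((1/2)*y ≤ 3/4)
Answer: WP = ¬((1/2)*y ≤ 3/4)


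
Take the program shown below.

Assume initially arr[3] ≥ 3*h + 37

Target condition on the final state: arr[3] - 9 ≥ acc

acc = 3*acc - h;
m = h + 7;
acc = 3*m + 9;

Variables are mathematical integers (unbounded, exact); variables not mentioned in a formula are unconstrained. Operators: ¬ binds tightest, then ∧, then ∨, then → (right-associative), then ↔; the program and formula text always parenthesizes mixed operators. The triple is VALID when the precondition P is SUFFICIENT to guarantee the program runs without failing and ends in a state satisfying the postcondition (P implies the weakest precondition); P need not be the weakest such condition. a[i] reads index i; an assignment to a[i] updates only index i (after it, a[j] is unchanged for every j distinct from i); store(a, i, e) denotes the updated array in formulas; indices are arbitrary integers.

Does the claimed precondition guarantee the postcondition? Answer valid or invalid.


Working backward. After the program, the postcondition arr[3] - 9 ≥ acc must hold; in canonical form it is arr[3] ≥ acc + 9.
Before acc := 3*m + 9: arr[3] ≥ 3*m + 18
Before m := h + 7: arr[3] ≥ 3*h + 39
Before acc := 3*acc - h: arr[3] ≥ 3*h + 39
The weakest precondition is arr[3] ≥ 3*h + 39.
Check whether arr[3] ≥ 3*h + 37 implies it.
Countermodel: at the initial state arr = {[3] = 1, elsewhere 1}, h = -12, the precondition holds but the weakest precondition fails.
Answer: invalid


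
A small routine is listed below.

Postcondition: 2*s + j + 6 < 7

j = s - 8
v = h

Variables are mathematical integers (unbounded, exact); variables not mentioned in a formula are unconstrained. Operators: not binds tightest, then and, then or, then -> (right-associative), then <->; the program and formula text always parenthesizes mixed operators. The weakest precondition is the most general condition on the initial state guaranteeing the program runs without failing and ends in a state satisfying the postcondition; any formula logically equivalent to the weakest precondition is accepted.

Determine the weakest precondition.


Working backward. After the program, the postcondition 2*s + j + 6 < 7 must hold; in canonical form it is j + 2*s < 1.
Before v := h: j + 2*s < 1
Before j := s - 8: 3*s < 9
Answer: WP = 3*s < 9


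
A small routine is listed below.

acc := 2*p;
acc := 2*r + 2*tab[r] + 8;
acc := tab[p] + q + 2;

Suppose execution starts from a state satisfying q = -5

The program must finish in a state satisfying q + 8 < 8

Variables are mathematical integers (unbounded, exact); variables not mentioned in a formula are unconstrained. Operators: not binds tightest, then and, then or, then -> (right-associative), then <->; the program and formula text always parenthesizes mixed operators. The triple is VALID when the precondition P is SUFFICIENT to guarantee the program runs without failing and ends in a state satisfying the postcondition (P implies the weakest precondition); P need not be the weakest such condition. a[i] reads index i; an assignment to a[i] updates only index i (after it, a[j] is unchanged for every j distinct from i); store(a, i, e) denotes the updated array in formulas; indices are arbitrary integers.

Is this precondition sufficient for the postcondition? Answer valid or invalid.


Working backward. After the program, the postcondition q + 8 < 8 must hold; in canonical form it is q < 0.
Before acc := tab[p] + q + 2: q < 0
Before acc := 2*r + 2*tab[r] + 8: q < 0
Before acc := 2*p: q < 0
The weakest precondition is q < 0.
Check whether q = -5 implies it.
Every state satisfying the precondition satisfies the weakest precondition: the implication holds.
Answer: valid


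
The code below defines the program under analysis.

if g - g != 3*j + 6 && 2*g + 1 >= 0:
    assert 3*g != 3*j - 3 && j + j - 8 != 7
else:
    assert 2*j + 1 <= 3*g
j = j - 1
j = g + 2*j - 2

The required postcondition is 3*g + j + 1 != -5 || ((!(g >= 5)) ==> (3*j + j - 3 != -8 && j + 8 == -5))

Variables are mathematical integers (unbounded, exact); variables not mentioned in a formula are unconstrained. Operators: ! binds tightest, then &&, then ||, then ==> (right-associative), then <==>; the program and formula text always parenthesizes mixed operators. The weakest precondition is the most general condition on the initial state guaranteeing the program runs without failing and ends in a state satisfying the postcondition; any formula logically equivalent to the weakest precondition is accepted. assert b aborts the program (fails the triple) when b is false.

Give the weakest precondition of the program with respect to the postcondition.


Working backward. After the program, the postcondition 3*g + j + 1 != -5 || ((!(g >= 5)) ==> (3*j + j - 3 != -8 && j + 8 == -5)) must hold; in canonical form it is 3*g + j != -6 || ((!(g >= 5)) ==> (4*j != -5 && j == -13)).
Before j := g + 2*j - 2: 4*g + 2*j != -4 || ((!(g >= 5)) ==> (4*g + 8*j != 3 && g + 2*j == -11))
Before j := j - 1: 4*g + 2*j != -2 || ((!(g >= 5)) ==> (4*g + 8*j != 11 && g + 2*j == -9))
Then branch requires 3*g != 3*j - 3 && 2*j != 15 && (4*g + 2*j != -2 || ((!(g >= 5)) ==> (4*g + 8*j != 11 && g + 2*j == -9))); else branch requires 2*j <= 3*g - 1 && (4*g + 2*j != -2 || ((!(g >= 5)) ==> (4*g + 8*j != 11 && g + 2*j == -9))).
Before the if: ((3*j != -6 && 2*g >= -1) ==> (3*g != 3*j - 3 && 2*j != 15 && (4*g + 2*j != -2 || ((!(g >= 5)) ==> (4*g + 8*j != 11 && g + 2*j == -9))))) && ((!(3*j != -6 && 2*g >= -1)) ==> (2*j <= 3*g - 1 && (4*g + 2*j != -2 || ((!(g >= 5)) ==> (4*g + 8*j != 11 && g + 2*j == -9)))))
Answer: WP = ((3*j != -6 && 2*g >= -1) ==> (3*g != 3*j - 3 && 2*j != 15 && (4*g + 2*j != -2 || ((!(g >= 5)) ==> (4*g + 8*j != 11 && g + 2*j == -9))))) && ((!(3*j != -6 && 2*g >= -1)) ==> (2*j <= 3*g - 1 && (4*g + 2*j != -2 || ((!(g >= 5)) ==> (4*g + 8*j != 11 && g + 2*j == -9)))))


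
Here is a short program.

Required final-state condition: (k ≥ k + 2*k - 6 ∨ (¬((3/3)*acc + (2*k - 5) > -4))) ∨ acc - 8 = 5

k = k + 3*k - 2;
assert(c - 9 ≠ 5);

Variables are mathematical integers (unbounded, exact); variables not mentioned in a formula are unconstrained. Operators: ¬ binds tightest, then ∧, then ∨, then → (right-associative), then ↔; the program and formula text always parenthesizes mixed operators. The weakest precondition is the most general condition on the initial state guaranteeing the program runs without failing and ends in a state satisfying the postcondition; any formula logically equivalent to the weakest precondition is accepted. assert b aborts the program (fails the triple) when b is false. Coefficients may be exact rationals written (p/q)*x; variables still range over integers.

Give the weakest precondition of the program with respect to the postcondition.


Working backward. After the program, the postcondition (k ≥ k + 2*k - 6 ∨ (¬((3/3)*acc + (2*k - 5) > -4))) ∨ acc - 8 = 5 must hold; in canonical form it is 2*k ≤ 6 ∨ (¬(acc + 2*k > 1)) ∨ acc = 13.
Before assert c - 9 ≠ 5: c ≠ 14 ∧ (2*k ≤ 6 ∨ (¬(acc + 2*k > 1)) ∨ acc = 13)
Before k := k + 3*k - 2: c ≠ 14 ∧ (8*k ≤ 10 ∨ (¬(acc + 8*k > 5)) ∨ acc = 13)
Answer: WP = c ≠ 14 ∧ (8*k ≤ 10 ∨ (¬(acc + 8*k > 5)) ∨ acc = 13)


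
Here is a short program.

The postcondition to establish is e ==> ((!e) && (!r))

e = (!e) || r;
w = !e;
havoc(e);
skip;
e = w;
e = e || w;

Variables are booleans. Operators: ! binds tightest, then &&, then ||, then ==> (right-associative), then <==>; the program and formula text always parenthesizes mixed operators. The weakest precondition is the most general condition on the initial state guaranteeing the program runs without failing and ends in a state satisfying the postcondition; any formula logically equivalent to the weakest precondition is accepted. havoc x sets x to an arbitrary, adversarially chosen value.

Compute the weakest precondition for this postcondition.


Working backward. After the program, e ==> ((!e) && (!r)) must hold.
Before e := e || w: (e || w) ==> ((!(e || w)) && (!r))
Before e := w: w ==> ((!w) && (!r))
Before skip: w ==> ((!w) && (!r))
Before havoc e: w ==> ((!w) && (!r))
Before w := !e: (!e) ==> (e && (!r))
Before e := (!e) || r: (!((!e) || r)) ==> (((!e) || r) && (!r))
Answer: WP = (!((!e) || r)) ==> (((!e) || r) && (!r))


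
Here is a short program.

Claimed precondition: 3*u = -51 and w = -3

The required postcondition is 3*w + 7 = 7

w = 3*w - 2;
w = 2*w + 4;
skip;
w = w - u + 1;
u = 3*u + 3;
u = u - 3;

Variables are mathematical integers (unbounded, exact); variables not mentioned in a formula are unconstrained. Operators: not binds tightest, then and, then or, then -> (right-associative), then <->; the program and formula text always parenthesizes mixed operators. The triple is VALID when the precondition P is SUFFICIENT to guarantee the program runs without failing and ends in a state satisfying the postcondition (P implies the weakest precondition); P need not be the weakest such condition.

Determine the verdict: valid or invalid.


Working backward. After the program, the postcondition 3*w + 7 = 7 must hold; in canonical form it is 3*w = 0.
Before u := u - 3: 3*w = 0
Before u := 3*u + 3: 3*w = 0
Before w := w - u + 1: 3*w = 3*u - 3
Before skip: 3*w = 3*u - 3
Before w := 2*w + 4: 6*w = 3*u - 15
Before w := 3*w - 2: 18*w = 3*u - 3
The weakest precondition is 18*w = 3*u - 3.
Check whether 3*u = -51 and w = -3 implies it.
Every state satisfying the precondition satisfies the weakest precondition: the implication holds.
Answer: valid
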